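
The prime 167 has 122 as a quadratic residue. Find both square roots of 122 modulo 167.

17, 150

Since 167 ≡ 3 (mod 4), a square root of 122 is 122^((167+1)/4) = 122^42 mod 167.
Repeated squaring: 122^2≡21, 122^4≡107, 122^8≡93, 122^16≡132, 122^32≡56 (mod 167).
122^42 = 122^(32+8+2) ≡ 150 (mod 167).
Check: 150² = 22500 ≡ 122 (mod 167). The two roots are 17 and 150.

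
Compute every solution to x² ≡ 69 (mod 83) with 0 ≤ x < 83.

Since 83 ≡ 3 (mod 4), a square root of 69 is 69^((83+1)/4) = 69^21 mod 83.
Repeated squaring: 69^2≡30, 69^4≡70, 69^8≡3, 69^16≡9 (mod 83).
69^21 = 69^(16+4+1) ≡ 61 (mod 83).
Check: 61² = 3721 ≡ 69 (mod 83). The two roots are 22 and 61.

22, 61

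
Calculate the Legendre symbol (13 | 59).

-1

Reciprocity: 13 ≡ 1 and 59 ≡ 3 (mod 4), so (13/59) = +(59/13).
Reduce top mod 13: now compute (7/13).
Reciprocity: 7 ≡ 3 and 13 ≡ 1 (mod 4), so (7/13) = +(13/7).
Reduce top mod 7: now compute (6/7).
Pull out 2: since 7 ≡ 7 (mod 8), (2/7) = +1.
Reciprocity: 3 ≡ 3 and 7 ≡ 3 (mod 4), so (3/7) = −(7/3).
Reduce top mod 3: now compute (1/3).
Reached (1/3) = 1. Collecting the sign flips along the way, the symbol is -1.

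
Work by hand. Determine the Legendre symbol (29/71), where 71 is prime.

1

Euler's criterion: (29/71) ≡ 29^35 (mod 71).
29^2 ≡ 60 (mod 71)
29^4 ≡ 50 (mod 71)
29^8 ≡ 15 (mod 71)
29^16 ≡ 12 (mod 71)
29^32 ≡ 2 (mod 71)
29^35 = 29^(32+2+1) ≡ 1 (mod 71).
Result is 1, so (29/71) = 1.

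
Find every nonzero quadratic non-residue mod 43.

2 3 5 7 8 12 18 19 20 22 26 27 28 29 30 32 33 34 37 39 42

Square k = 1,…,21 (k and 43−k give the same square):
1²=1, 2²=4, 3²=9, 4²=16, 5²=25, 6²=36, 7²≡6, 8²≡21, 9²≡38, 10²≡14, 11²≡35, 12²≡15, 13²≡40, 14²≡24, 15²≡10, 16²≡41, 17²≡31, 18²≡23, 19²≡17, 20²≡13, 21²≡11 (mod 43).
The residues are {1, 4, 6, 9, 10, 11, 13, 14, 15, 16, 17, 21, 23, 24, 25, 31, 35, 36, 38, 40, 41}; the non-residues are the remaining 21 nonzero classes.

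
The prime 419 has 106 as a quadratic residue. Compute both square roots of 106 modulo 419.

Since 419 ≡ 3 (mod 4), a square root of 106 is 106^((419+1)/4) = 106^105 mod 419.
Repeated squaring: 106^2≡342, 106^4≡63, 106^8≡198, 106^16≡237, 106^32≡23, 106^64≡110 (mod 419).
106^105 = 106^(64+32+8+1) ≡ 189 (mod 419).
Check: 189² = 35721 ≡ 106 (mod 419). The two roots are 189 and 230.

189, 230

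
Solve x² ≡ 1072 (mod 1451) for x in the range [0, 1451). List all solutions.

Since 1451 ≡ 3 (mod 4), a square root of 1072 is 1072^((1451+1)/4) = 1072^363 mod 1451.
Repeated squaring: 1072^2≡1443, 1072^4≡64, 1072^8≡1194, 1072^16≡754, 1072^32≡1175, 1072^64≡724, 1072^128≡365, 1072^256≡1184 (mod 1451).
1072^363 = 1072^(256+64+32+8+2+1) ≡ 988 (mod 1451).
Check: 988² = 976144 ≡ 1072 (mod 1451). The two roots are 463 and 988.

463, 988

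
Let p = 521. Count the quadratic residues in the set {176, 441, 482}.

2

(176/521) = +1 → QR.
(441/521) = +1 → QR.
(482/521) = -1 → non-residue.
Total quadratic residues among the 3: 2.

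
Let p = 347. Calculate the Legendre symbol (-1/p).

-1

First reduce: -1 ≡ 346 (mod 347).
Pull out 2: since 347 ≡ 3 (mod 8), (2/347) = -1.
Reciprocity: 173 ≡ 1 and 347 ≡ 3 (mod 4), so (173/347) = +(347/173).
Reduce top mod 173: now compute (1/173).
Reached (1/173) = 1. Collecting the sign flips along the way, the symbol is -1.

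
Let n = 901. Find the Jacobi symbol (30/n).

Pull out 2: since 901 ≡ 5 (mod 8), (2/901) = -1.
Reciprocity: 15 ≡ 3 and 901 ≡ 1 (mod 4), so (15/901) = +(901/15).
Reduce top mod 15: now compute (1/15).
Reached (1/15) = 1. Collecting the sign flips along the way, the symbol is -1.

-1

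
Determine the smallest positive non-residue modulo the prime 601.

7

(2/601) = +1, so 2 is a residue.
(3/601) = +1, so 3 is a residue.
(4/601) = +1, so 4 is a residue.
(5/601) = +1, so 5 is a residue.
(6/601) = +1, so 6 is a residue.
(7/601) = −1, so 7 is the smallest positive non-residue mod 601.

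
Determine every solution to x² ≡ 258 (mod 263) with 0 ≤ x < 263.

28, 235

Since 263 ≡ 3 (mod 4), a square root of 258 is 258^((263+1)/4) = 258^66 mod 263.
Repeated squaring: 258^2≡25, 258^4≡99, 258^8≡70, 258^16≡166, 258^32≡204, 258^64≡62 (mod 263).
258^66 = 258^(64+2) ≡ 235 (mod 263).
Check: 235² = 55225 ≡ 258 (mod 263). The two roots are 28 and 235.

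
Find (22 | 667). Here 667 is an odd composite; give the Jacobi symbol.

-1

Pull out 2: since 667 ≡ 3 (mod 8), (2/667) = -1.
Reciprocity: 11 ≡ 3 and 667 ≡ 3 (mod 4), so (11/667) = −(667/11).
Reduce top mod 11: now compute (7/11).
Reciprocity: 7 ≡ 3 and 11 ≡ 3 (mod 4), so (7/11) = −(11/7).
Reduce top mod 7: now compute (4/7).
Pull out 2^2: since 7 ≡ 7 (mod 8), (2/7) = +1, so (2/7)^2 = +1.
Reached (1/7) = 1. Collecting the sign flips along the way, the symbol is -1.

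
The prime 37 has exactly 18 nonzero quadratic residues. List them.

Square k = 1,…,18 (k and 37−k give the same square):
1²=1, 2²=4, 3²=9, 4²=16, 5²=25, 6²=36, 7²≡12, 8²≡27, 9²≡7, 10²≡26, 11²≡10, 12²≡33, 13²≡21, 14²≡11, 15²≡3, 16²≡34, 17²≡30, 18²≡28 (mod 37).
So the quadratic residues mod 37 are {1, 3, 4, 7, 9, 10, 11, 12, 16, 21, 25, 26, 27, 28, 30, 33, 34, 36}.

1, 3, 4, 7, 9, 10, 11, 12, 16, 21, 25, 26, 27, 28, 30, 33, 34, 36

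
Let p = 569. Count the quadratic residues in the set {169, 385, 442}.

2

(169/569) = +1 → QR.
(385/569) = -1 → non-residue.
(442/569) = +1 → QR.
Total quadratic residues among the 3: 2.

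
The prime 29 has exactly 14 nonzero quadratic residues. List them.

1,4,5,6,7,9,13,16,20,22,23,24,25,28

Square k = 1,…,14 (k and 29−k give the same square):
1²=1, 2²=4, 3²=9, 4²=16, 5²=25, 6²≡7, 7²≡20, 8²≡6, 9²≡23, 10²≡13, 11²≡5, 12²≡28, 13²≡24, 14²≡22 (mod 29).
So the quadratic residues mod 29 are {1, 4, 5, 6, 7, 9, 13, 16, 20, 22, 23, 24, 25, 28}.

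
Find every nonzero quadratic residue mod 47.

Square k = 1,…,23 (k and 47−k give the same square):
1²=1, 2²=4, 3²=9, 4²=16, 5²=25, 6²=36, 7²≡2, 8²≡17, 9²≡34, 10²≡6, 11²≡27, 12²≡3, 13²≡28, 14²≡8, 15²≡37, 16²≡21, 17²≡7, 18²≡42, 19²≡32, 20²≡24, 21²≡18, 22²≡14, 23²≡12 (mod 47).
So the quadratic residues mod 47 are {1, 2, 3, 4, 6, 7, 8, 9, 12, 14, 16, 17, 18, 21, 24, 25, 27, 28, 32, 34, 36, 37, 42}.

1 2 3 4 6 7 8 9 12 14 16 17 18 21 24 25 27 28 32 34 36 37 42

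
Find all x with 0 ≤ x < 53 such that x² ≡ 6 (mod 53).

18, 35

53 ≡ 1 (mod 4), so we find a root by search.
Trying successive values, 18² = 324 ≡ 6 (mod 53). The other root is 53 − 18 = 35.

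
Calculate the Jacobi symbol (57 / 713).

1

Reciprocity: 57 ≡ 1 and 713 ≡ 1 (mod 4), so (57/713) = +(713/57).
Reduce top mod 57: now compute (29/57).
Reciprocity: 29 ≡ 1 and 57 ≡ 1 (mod 4), so (29/57) = +(57/29).
Reduce top mod 29: now compute (28/29).
Pull out 2^2: since 29 ≡ 5 (mod 8), (2/29) = -1, so (2/29)^2 = +1.
Reciprocity: 7 ≡ 3 and 29 ≡ 1 (mod 4), so (7/29) = +(29/7).
Reduce top mod 7: now compute (1/7).
Reached (1/7) = 1. Collecting the sign flips along the way, the symbol is +1.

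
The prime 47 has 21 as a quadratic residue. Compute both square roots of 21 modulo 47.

16, 31

Since 47 ≡ 3 (mod 4), a square root of 21 is 21^((47+1)/4) = 21^12 mod 47.
Repeated squaring: 21^2≡18, 21^4≡42, 21^8≡25 (mod 47).
21^12 = 21^(8+4) ≡ 16 (mod 47).
Check: 16² = 256 ≡ 21 (mod 47). The two roots are 16 and 31.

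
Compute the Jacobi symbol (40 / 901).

-1

Pull out 2^3: since 901 ≡ 5 (mod 8), (2/901) = -1, so (2/901)^3 = -1.
Reciprocity: 5 ≡ 1 and 901 ≡ 1 (mod 4), so (5/901) = +(901/5).
Reduce top mod 5: now compute (1/5).
Reached (1/5) = 1. Collecting the sign flips along the way, the symbol is -1.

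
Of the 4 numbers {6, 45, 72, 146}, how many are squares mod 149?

2

(6/149) = +1 → QR.
(45/149) = +1 → QR.
(72/149) = -1 → non-residue.
(146/149) = -1 → non-residue.
Total quadratic residues among the 4: 2.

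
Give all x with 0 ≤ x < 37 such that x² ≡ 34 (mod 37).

37 ≡ 1 (mod 4), so we find a root by search.
Trying successive values, 16² = 256 ≡ 34 (mod 37). The other root is 37 − 16 = 21.

16, 21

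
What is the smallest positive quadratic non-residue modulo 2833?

5

(2/2833) = +1, so 2 is a residue.
(3/2833) = +1, so 3 is a residue.
(4/2833) = +1, so 4 is a residue.
(5/2833) = −1, so 5 is the smallest positive non-residue mod 2833.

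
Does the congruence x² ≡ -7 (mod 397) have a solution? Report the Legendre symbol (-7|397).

-1

First reduce: -7 ≡ 390 (mod 397).
Pull out 2: since 397 ≡ 5 (mod 8), (2/397) = -1.
Reciprocity: 195 ≡ 3 and 397 ≡ 1 (mod 4), so (195/397) = +(397/195).
Reduce top mod 195: now compute (7/195).
Reciprocity: 7 ≡ 3 and 195 ≡ 3 (mod 4), so (7/195) = −(195/7).
Reduce top mod 7: now compute (6/7).
Pull out 2: since 7 ≡ 7 (mod 8), (2/7) = +1.
Reciprocity: 3 ≡ 3 and 7 ≡ 3 (mod 4), so (3/7) = −(7/3).
Reduce top mod 3: now compute (1/3).
Reached (1/3) = 1. Collecting the sign flips along the way, the symbol is -1.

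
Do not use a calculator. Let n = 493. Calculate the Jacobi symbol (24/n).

-1

Pull out 2^3: since 493 ≡ 5 (mod 8), (2/493) = -1, so (2/493)^3 = -1.
Reciprocity: 3 ≡ 3 and 493 ≡ 1 (mod 4), so (3/493) = +(493/3).
Reduce top mod 3: now compute (1/3).
Reached (1/3) = 1. Collecting the sign flips along the way, the symbol is -1.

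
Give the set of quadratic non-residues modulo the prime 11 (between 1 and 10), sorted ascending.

Square k = 1,…,5 (k and 11−k give the same square):
1²=1, 2²=4, 3²=9, 4²≡5, 5²≡3 (mod 11).
The residues are {1, 3, 4, 5, 9}; the non-residues are the remaining 5 nonzero classes.

2 6 7 8 10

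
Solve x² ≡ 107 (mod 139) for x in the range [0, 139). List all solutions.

61, 78

Since 139 ≡ 3 (mod 4), a square root of 107 is 107^((139+1)/4) = 107^35 mod 139.
Repeated squaring: 107^2≡51, 107^4≡99, 107^8≡71, 107^16≡37, 107^32≡118 (mod 139).
107^35 = 107^(32+2+1) ≡ 78 (mod 139).
Check: 78² = 6084 ≡ 107 (mod 139). The two roots are 61 and 78.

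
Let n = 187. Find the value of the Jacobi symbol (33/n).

Reciprocity: 33 ≡ 1 and 187 ≡ 3 (mod 4), so (33/187) = +(187/33).
Reduce top mod 33: now compute (22/33).
Pull out 2: since 33 ≡ 1 (mod 8), (2/33) = +1.
Reciprocity: 11 ≡ 3 and 33 ≡ 1 (mod 4), so (11/33) = +(33/11).
Reduce top mod 11: now compute (0/11).
Top reduces to 0: gcd > 1, so the symbol is 0.

0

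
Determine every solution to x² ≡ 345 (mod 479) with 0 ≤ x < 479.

102, 377

Since 479 ≡ 3 (mod 4), a square root of 345 is 345^((479+1)/4) = 345^120 mod 479.
Repeated squaring: 345^2≡233, 345^4≡162, 345^8≡378, 345^16≡142, 345^32≡46, 345^64≡200 (mod 479).
345^120 = 345^(64+32+16+8) ≡ 377 (mod 479).
Check: 377² = 142129 ≡ 345 (mod 479). The two roots are 102 and 377.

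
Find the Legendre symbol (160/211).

Pull out 2^5: since 211 ≡ 3 (mod 8), (2/211) = -1, so (2/211)^5 = -1.
Reciprocity: 5 ≡ 1 and 211 ≡ 3 (mod 4), so (5/211) = +(211/5).
Reduce top mod 5: now compute (1/5).
Reached (1/5) = 1. Collecting the sign flips along the way, the symbol is -1.

-1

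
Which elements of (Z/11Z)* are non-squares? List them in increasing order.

Square k = 1,…,5 (k and 11−k give the same square):
1²=1, 2²=4, 3²=9, 4²≡5, 5²≡3 (mod 11).
The residues are {1, 3, 4, 5, 9}; the non-residues are the remaining 5 nonzero classes.

2 6 7 8 10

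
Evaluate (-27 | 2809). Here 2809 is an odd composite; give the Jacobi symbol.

1

First reduce: -27 ≡ 2782 (mod 2809).
Pull out 2: since 2809 ≡ 1 (mod 8), (2/2809) = +1.
Reciprocity: 1391 ≡ 3 and 2809 ≡ 1 (mod 4), so (1391/2809) = +(2809/1391).
Reduce top mod 1391: now compute (27/1391).
Reciprocity: 27 ≡ 3 and 1391 ≡ 3 (mod 4), so (27/1391) = −(1391/27).
Reduce top mod 27: now compute (14/27).
Pull out 2: since 27 ≡ 3 (mod 8), (2/27) = -1.
Reciprocity: 7 ≡ 3 and 27 ≡ 3 (mod 4), so (7/27) = −(27/7).
Reduce top mod 7: now compute (6/7).
Pull out 2: since 7 ≡ 7 (mod 8), (2/7) = +1.
Reciprocity: 3 ≡ 3 and 7 ≡ 3 (mod 4), so (3/7) = −(7/3).
Reduce top mod 3: now compute (1/3).
Reached (1/3) = 1. Collecting the sign flips along the way, the symbol is +1.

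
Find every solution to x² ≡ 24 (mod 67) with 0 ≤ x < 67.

15, 52

Since 67 ≡ 3 (mod 4), a square root of 24 is 24^((67+1)/4) = 24^17 mod 67.
Repeated squaring: 24^2≡40, 24^4≡59, 24^8≡64, 24^16≡9 (mod 67).
24^17 = 24^(16+1) ≡ 15 (mod 67).
Check: 15² = 225 ≡ 24 (mod 67). The two roots are 15 and 52.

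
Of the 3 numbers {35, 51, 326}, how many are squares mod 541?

2

(35/541) = +1 → QR.
(51/541) = -1 → non-residue.
(326/541) = +1 → QR.
Total quadratic residues among the 3: 2.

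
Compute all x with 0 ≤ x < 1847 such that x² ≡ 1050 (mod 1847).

249, 1598

Since 1847 ≡ 3 (mod 4), a square root of 1050 is 1050^((1847+1)/4) = 1050^462 mod 1847.
Repeated squaring: 1050^2≡1688, 1050^4≡1270, 1050^8≡469, 1050^16≡168, 1050^32≡519, 1050^64≡1546, 1050^128≡98, 1050^256≡369 (mod 1847).
1050^462 = 1050^(256+128+64+8+4+2) ≡ 1598 (mod 1847).
Check: 1598² = 2553604 ≡ 1050 (mod 1847). The two roots are 249 and 1598.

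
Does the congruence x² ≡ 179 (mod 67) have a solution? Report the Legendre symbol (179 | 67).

-1

First reduce: 179 ≡ 45 (mod 67).
Reciprocity: 45 ≡ 1 and 67 ≡ 3 (mod 4), so (45/67) = +(67/45).
Reduce top mod 45: now compute (22/45).
Pull out 2: since 45 ≡ 5 (mod 8), (2/45) = -1.
Reciprocity: 11 ≡ 3 and 45 ≡ 1 (mod 4), so (11/45) = +(45/11).
Reduce top mod 11: now compute (1/11).
Reached (1/11) = 1. Collecting the sign flips along the way, the symbol is -1.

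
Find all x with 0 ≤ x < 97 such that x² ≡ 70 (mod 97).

97 ≡ 1 (mod 4), so we find a root by search.
Trying successive values, 19² = 361 ≡ 70 (mod 97). The other root is 97 − 19 = 78.

19, 78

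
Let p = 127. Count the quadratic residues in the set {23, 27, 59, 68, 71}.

(23/127) = -1 → non-residue.
(27/127) = -1 → non-residue.
(59/127) = -1 → non-residue.
(68/127) = +1 → QR.
(71/127) = +1 → QR.
Total quadratic residues among the 5: 2.

2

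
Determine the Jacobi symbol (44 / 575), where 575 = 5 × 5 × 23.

-1

Pull out 2^2: since 575 ≡ 7 (mod 8), (2/575) = +1, so (2/575)^2 = +1.
Reciprocity: 11 ≡ 3 and 575 ≡ 3 (mod 4), so (11/575) = −(575/11).
Reduce top mod 11: now compute (3/11).
Reciprocity: 3 ≡ 3 and 11 ≡ 3 (mod 4), so (3/11) = −(11/3).
Reduce top mod 3: now compute (2/3).
Pull out 2: since 3 ≡ 3 (mod 8), (2/3) = -1.
Reached (1/3) = 1. Collecting the sign flips along the way, the symbol is -1.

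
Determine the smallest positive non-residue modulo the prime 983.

(2/983) = +1, so 2 is a residue.
(3/983) = +1, so 3 is a residue.
(4/983) = +1, so 4 is a residue.
(5/983) = −1, so 5 is the smallest positive non-residue mod 983.

5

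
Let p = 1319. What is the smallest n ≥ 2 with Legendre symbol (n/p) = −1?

13

(2/1319) = +1, so 2 is a residue.
(3/1319) = +1, so 3 is a residue.
(4/1319) = +1, so 4 is a residue.
(5/1319) = +1, so 5 is a residue.
(6/1319) = +1, so 6 is a residue.
(7/1319) = +1, so 7 is a residue.
(8/1319) = +1, so 8 is a residue.
(9/1319) = +1, so 9 is a residue.
(10/1319) = +1, so 10 is a residue.
(11/1319) = +1, so 11 is a residue.
(12/1319) = +1, so 12 is a residue.
(13/1319) = −1, so 13 is the smallest positive non-residue mod 1319.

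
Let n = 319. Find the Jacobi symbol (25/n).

1

Reciprocity: 25 ≡ 1 and 319 ≡ 3 (mod 4), so (25/319) = +(319/25).
Reduce top mod 25: now compute (19/25).
Reciprocity: 19 ≡ 3 and 25 ≡ 1 (mod 4), so (19/25) = +(25/19).
Reduce top mod 19: now compute (6/19).
Pull out 2: since 19 ≡ 3 (mod 8), (2/19) = -1.
Reciprocity: 3 ≡ 3 and 19 ≡ 3 (mod 4), so (3/19) = −(19/3).
Reduce top mod 3: now compute (1/3).
Reached (1/3) = 1. Collecting the sign flips along the way, the symbol is +1.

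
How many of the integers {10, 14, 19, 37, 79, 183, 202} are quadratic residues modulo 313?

2

(10/313) = -1 → non-residue.
(14/313) = -1 → non-residue.
(19/313) = +1 → QR.
(37/313) = -1 → non-residue.
(79/313) = +1 → QR.
(183/313) = -1 → non-residue.
(202/313) = -1 → non-residue.
Total quadratic residues among the 7: 2.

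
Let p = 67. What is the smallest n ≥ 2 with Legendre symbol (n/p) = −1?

2

(2/67) = −1, so 2 is the smallest positive non-residue mod 67.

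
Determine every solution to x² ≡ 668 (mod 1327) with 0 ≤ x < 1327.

281, 1046

Since 1327 ≡ 3 (mod 4), a square root of 668 is 668^((1327+1)/4) = 668^332 mod 1327.
Repeated squaring: 668^2≡352, 668^4≡493, 668^8≡208, 668^16≡800, 668^32≡386, 668^64≡372, 668^128≡376, 668^256≡714 (mod 1327).
668^332 = 668^(256+64+8+4) ≡ 281 (mod 1327).
Check: 281² = 78961 ≡ 668 (mod 1327). The two roots are 281 and 1046.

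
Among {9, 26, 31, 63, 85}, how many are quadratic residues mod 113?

5

(9/113) = +1 → QR.
(26/113) = +1 → QR.
(31/113) = +1 → QR.
(63/113) = +1 → QR.
(85/113) = +1 → QR.
Total quadratic residues among the 5: 5.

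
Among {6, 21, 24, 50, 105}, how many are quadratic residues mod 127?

(6/127) = -1 → non-residue.
(21/127) = +1 → QR.
(24/127) = -1 → non-residue.
(50/127) = +1 → QR.
(105/127) = -1 → non-residue.
Total quadratic residues among the 5: 2.

2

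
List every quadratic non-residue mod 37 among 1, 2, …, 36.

2 5 6 8 13 14 15 17 18 19 20 22 23 24 29 31 32 35

Square k = 1,…,18 (k and 37−k give the same square):
1²=1, 2²=4, 3²=9, 4²=16, 5²=25, 6²=36, 7²≡12, 8²≡27, 9²≡7, 10²≡26, 11²≡10, 12²≡33, 13²≡21, 14²≡11, 15²≡3, 16²≡34, 17²≡30, 18²≡28 (mod 37).
The residues are {1, 3, 4, 7, 9, 10, 11, 12, 16, 21, 25, 26, 27, 28, 30, 33, 34, 36}; the non-residues are the remaining 18 nonzero classes.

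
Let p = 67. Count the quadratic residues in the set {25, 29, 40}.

(25/67) = +1 → QR.
(29/67) = +1 → QR.
(40/67) = +1 → QR.
Total quadratic residues among the 3: 3.

3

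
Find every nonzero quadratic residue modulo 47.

Square k = 1,…,23 (k and 47−k give the same square):
1²=1, 2²=4, 3²=9, 4²=16, 5²=25, 6²=36, 7²≡2, 8²≡17, 9²≡34, 10²≡6, 11²≡27, 12²≡3, 13²≡28, 14²≡8, 15²≡37, 16²≡21, 17²≡7, 18²≡42, 19²≡32, 20²≡24, 21²≡18, 22²≡14, 23²≡12 (mod 47).
So the quadratic residues mod 47 are {1, 2, 3, 4, 6, 7, 8, 9, 12, 14, 16, 17, 18, 21, 24, 25, 27, 28, 32, 34, 36, 37, 42}.

1 2 3 4 6 7 8 9 12 14 16 17 18 21 24 25 27 28 32 34 36 37 42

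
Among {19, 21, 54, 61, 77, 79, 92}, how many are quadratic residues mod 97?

(19/97) = -1 → non-residue.
(21/97) = -1 → non-residue.
(54/97) = +1 → QR.
(61/97) = +1 → QR.
(77/97) = -1 → non-residue.
(79/97) = +1 → QR.
(92/97) = -1 → non-residue.
Total quadratic residues among the 7: 3.

3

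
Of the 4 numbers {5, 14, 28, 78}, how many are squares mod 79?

1

(5/79) = +1 → QR.
(14/79) = -1 → non-residue.
(28/79) = -1 → non-residue.
(78/79) = -1 → non-residue.
Total quadratic residues among the 4: 1.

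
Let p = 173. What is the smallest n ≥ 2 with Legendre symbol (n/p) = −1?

(2/173) = −1, so 2 is the smallest positive non-residue mod 173.

2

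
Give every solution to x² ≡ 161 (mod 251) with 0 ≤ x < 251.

Since 251 ≡ 3 (mod 4), a square root of 161 is 161^((251+1)/4) = 161^63 mod 251.
Repeated squaring: 161^2≡68, 161^4≡106, 161^8≡192, 161^16≡218, 161^32≡85 (mod 251).
161^63 = 161^(32+16+8+4+2+1) ≡ 101 (mod 251).
Check: 101² = 10201 ≡ 161 (mod 251). The two roots are 101 and 150.

101, 150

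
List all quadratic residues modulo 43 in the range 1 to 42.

Square k = 1,…,21 (k and 43−k give the same square):
1²=1, 2²=4, 3²=9, 4²=16, 5²=25, 6²=36, 7²≡6, 8²≡21, 9²≡38, 10²≡14, 11²≡35, 12²≡15, 13²≡40, 14²≡24, 15²≡10, 16²≡41, 17²≡31, 18²≡23, 19²≡17, 20²≡13, 21²≡11 (mod 43).
So the quadratic residues mod 43 are {1, 4, 6, 9, 10, 11, 13, 14, 15, 16, 17, 21, 23, 24, 25, 31, 35, 36, 38, 40, 41}.

1,4,6,9,10,11,13,14,15,16,17,21,23,24,25,31,35,36,38,40,41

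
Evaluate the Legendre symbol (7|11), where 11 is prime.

-1

Euler's criterion: (7/11) ≡ 7^5 (mod 11).
7^2 ≡ 5 (mod 11)
7^4 ≡ 3 (mod 11)
7^5 = 7^(4+1) ≡ 10 (mod 11).
Result is 10 ≡ −1, so (7/11) = −1.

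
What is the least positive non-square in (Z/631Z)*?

3

(2/631) = +1, so 2 is a residue.
(3/631) = −1, so 3 is the smallest positive non-residue mod 631.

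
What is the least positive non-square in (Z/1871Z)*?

7

(2/1871) = +1, so 2 is a residue.
(3/1871) = +1, so 3 is a residue.
(4/1871) = +1, so 4 is a residue.
(5/1871) = +1, so 5 is a residue.
(6/1871) = +1, so 6 is a residue.
(7/1871) = −1, so 7 is the smallest positive non-residue mod 1871.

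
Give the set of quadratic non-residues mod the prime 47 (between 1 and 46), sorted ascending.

5 10 11 13 15 19 20 22 23 26 29 30 31 33 35 38 39 40 41 43 44 45 46

Square k = 1,…,23 (k and 47−k give the same square):
1²=1, 2²=4, 3²=9, 4²=16, 5²=25, 6²=36, 7²≡2, 8²≡17, 9²≡34, 10²≡6, 11²≡27, 12²≡3, 13²≡28, 14²≡8, 15²≡37, 16²≡21, 17²≡7, 18²≡42, 19²≡32, 20²≡24, 21²≡18, 22²≡14, 23²≡12 (mod 47).
The residues are {1, 2, 3, 4, 6, 7, 8, 9, 12, 14, 16, 17, 18, 21, 24, 25, 27, 28, 32, 34, 36, 37, 42}; the non-residues are the remaining 23 nonzero classes.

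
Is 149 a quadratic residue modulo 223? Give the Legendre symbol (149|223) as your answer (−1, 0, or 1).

Reciprocity: 149 ≡ 1 and 223 ≡ 3 (mod 4), so (149/223) = +(223/149).
Reduce top mod 149: now compute (74/149).
Pull out 2: since 149 ≡ 5 (mod 8), (2/149) = -1.
Reciprocity: 37 ≡ 1 and 149 ≡ 1 (mod 4), so (37/149) = +(149/37).
Reduce top mod 37: now compute (1/37).
Reached (1/37) = 1. Collecting the sign flips along the way, the symbol is -1.

-1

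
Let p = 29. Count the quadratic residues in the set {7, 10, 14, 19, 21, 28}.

2

(7/29) = +1 → QR.
(10/29) = -1 → non-residue.
(14/29) = -1 → non-residue.
(19/29) = -1 → non-residue.
(21/29) = -1 → non-residue.
(28/29) = +1 → QR.
Total quadratic residues among the 6: 2.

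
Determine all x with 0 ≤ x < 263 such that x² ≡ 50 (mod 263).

24, 239

Since 263 ≡ 3 (mod 4), a square root of 50 is 50^((263+1)/4) = 50^66 mod 263.
Repeated squaring: 50^2≡133, 50^4≡68, 50^8≡153, 50^16≡2, 50^32≡4, 50^64≡16 (mod 263).
50^66 = 50^(64+2) ≡ 24 (mod 263).
Check: 24² = 576 ≡ 50 (mod 263). The two roots are 24 and 239.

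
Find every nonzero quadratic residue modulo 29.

1, 4, 5, 6, 7, 9, 13, 16, 20, 22, 23, 24, 25, 28

Square k = 1,…,14 (k and 29−k give the same square):
1²=1, 2²=4, 3²=9, 4²=16, 5²=25, 6²≡7, 7²≡20, 8²≡6, 9²≡23, 10²≡13, 11²≡5, 12²≡28, 13²≡24, 14²≡22 (mod 29).
So the quadratic residues mod 29 are {1, 4, 5, 6, 7, 9, 13, 16, 20, 22, 23, 24, 25, 28}.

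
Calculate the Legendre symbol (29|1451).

1

Reciprocity: 29 ≡ 1 and 1451 ≡ 3 (mod 4), so (29/1451) = +(1451/29).
Reduce top mod 29: now compute (1/29).
Reached (1/29) = 1. Collecting the sign flips along the way, the symbol is +1.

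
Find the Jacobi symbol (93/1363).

-1

Reciprocity: 93 ≡ 1 and 1363 ≡ 3 (mod 4), so (93/1363) = +(1363/93).
Reduce top mod 93: now compute (61/93).
Reciprocity: 61 ≡ 1 and 93 ≡ 1 (mod 4), so (61/93) = +(93/61).
Reduce top mod 61: now compute (32/61).
Pull out 2^5: since 61 ≡ 5 (mod 8), (2/61) = -1, so (2/61)^5 = -1.
Reached (1/61) = 1. Collecting the sign flips along the way, the symbol is -1.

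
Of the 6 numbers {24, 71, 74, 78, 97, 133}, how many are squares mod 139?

(24/139) = +1 → QR.
(71/139) = +1 → QR.
(74/139) = -1 → non-residue.
(78/139) = +1 → QR.
(97/139) = -1 → non-residue.
(133/139) = -1 → non-residue.
Total quadratic residues among the 6: 3.

3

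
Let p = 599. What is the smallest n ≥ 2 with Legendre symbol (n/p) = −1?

(2/599) = +1, so 2 is a residue.
(3/599) = +1, so 3 is a residue.
(4/599) = +1, so 4 is a residue.
(5/599) = +1, so 5 is a residue.
(6/599) = +1, so 6 is a residue.
(7/599) = −1, so 7 is the smallest positive non-residue mod 599.

7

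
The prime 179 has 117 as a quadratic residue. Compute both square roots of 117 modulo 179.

Since 179 ≡ 3 (mod 4), a square root of 117 is 117^((179+1)/4) = 117^45 mod 179.
Repeated squaring: 117^2≡85, 117^4≡65, 117^8≡108, 117^16≡29, 117^32≡125 (mod 179).
117^45 = 117^(32+8+4+1) ≡ 81 (mod 179).
Check: 81² = 6561 ≡ 117 (mod 179). The two roots are 81 and 98.

81, 98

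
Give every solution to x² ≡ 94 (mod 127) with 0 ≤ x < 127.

Since 127 ≡ 3 (mod 4), a square root of 94 is 94^((127+1)/4) = 94^32 mod 127.
Repeated squaring: 94^2≡73, 94^4≡122, 94^8≡25, 94^16≡117, 94^32≡100 (mod 127).
94^32 = 94^(32) ≡ 100 (mod 127).
Check: 100² = 10000 ≡ 94 (mod 127). The two roots are 27 and 100.

27, 100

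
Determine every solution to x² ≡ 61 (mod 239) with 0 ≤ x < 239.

104, 135

Since 239 ≡ 3 (mod 4), a square root of 61 is 61^((239+1)/4) = 61^60 mod 239.
Repeated squaring: 61^2≡136, 61^4≡93, 61^8≡45, 61^16≡113, 61^32≡102 (mod 239).
61^60 = 61^(32+16+8+4) ≡ 135 (mod 239).
Check: 135² = 18225 ≡ 61 (mod 239). The two roots are 104 and 135.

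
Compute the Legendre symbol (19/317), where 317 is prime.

-1

Euler's criterion: (19/317) ≡ 19^158 (mod 317).
19^2 ≡ 44 (mod 317)
19^4 ≡ 34 (mod 317)
19^8 ≡ 205 (mod 317)
19^16 ≡ 181 (mod 317)
19^32 ≡ 110 (mod 317)
19^64 ≡ 54 (mod 317)
19^128 ≡ 63 (mod 317)
19^158 = 19^(128+16+8+4+2) ≡ 316 (mod 317).
Result is 316 ≡ −1, so (19/317) = −1.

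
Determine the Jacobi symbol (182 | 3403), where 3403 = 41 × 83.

1

Pull out 2: since 3403 ≡ 3 (mod 8), (2/3403) = -1.
Reciprocity: 91 ≡ 3 and 3403 ≡ 3 (mod 4), so (91/3403) = −(3403/91).
Reduce top mod 91: now compute (36/91).
Pull out 2^2: since 91 ≡ 3 (mod 8), (2/91) = -1, so (2/91)^2 = +1.
Reciprocity: 9 ≡ 1 and 91 ≡ 3 (mod 4), so (9/91) = +(91/9).
Reduce top mod 9: now compute (1/9).
Reached (1/9) = 1. Collecting the sign flips along the way, the symbol is +1.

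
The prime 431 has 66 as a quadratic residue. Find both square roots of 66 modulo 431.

114, 317

Since 431 ≡ 3 (mod 4), a square root of 66 is 66^((431+1)/4) = 66^108 mod 431.
Repeated squaring: 66^2≡46, 66^4≡392, 66^8≡228, 66^16≡264, 66^32≡305, 66^64≡360 (mod 431).
66^108 = 66^(64+32+8+4) ≡ 114 (mod 431).
Check: 114² = 12996 ≡ 66 (mod 431). The two roots are 114 and 317.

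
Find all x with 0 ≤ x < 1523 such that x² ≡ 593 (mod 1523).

46, 1477

Since 1523 ≡ 3 (mod 4), a square root of 593 is 593^((1523+1)/4) = 593^381 mod 1523.
Repeated squaring: 593^2≡1359, 593^4≡1005, 593^8≡276, 593^16≡26, 593^32≡676, 593^64≡76, 593^128≡1207, 593^256≡861 (mod 1523).
593^381 = 593^(256+64+32+16+8+4+1) ≡ 1477 (mod 1523).
Check: 1477² = 2181529 ≡ 593 (mod 1523). The two roots are 46 and 1477.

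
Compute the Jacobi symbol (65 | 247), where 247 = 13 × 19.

Reciprocity: 65 ≡ 1 and 247 ≡ 3 (mod 4), so (65/247) = +(247/65).
Reduce top mod 65: now compute (52/65).
Pull out 2^2: since 65 ≡ 1 (mod 8), (2/65) = +1, so (2/65)^2 = +1.
Reciprocity: 13 ≡ 1 and 65 ≡ 1 (mod 4), so (13/65) = +(65/13).
Reduce top mod 13: now compute (0/13).
Top reduces to 0: gcd > 1, so the symbol is 0.

0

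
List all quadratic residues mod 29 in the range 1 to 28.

Square k = 1,…,14 (k and 29−k give the same square):
1²=1, 2²=4, 3²=9, 4²=16, 5²=25, 6²≡7, 7²≡20, 8²≡6, 9²≡23, 10²≡13, 11²≡5, 12²≡28, 13²≡24, 14²≡22 (mod 29).
So the quadratic residues mod 29 are {1, 4, 5, 6, 7, 9, 13, 16, 20, 22, 23, 24, 25, 28}.

1 4 5 6 7 9 13 16 20 22 23 24 25 28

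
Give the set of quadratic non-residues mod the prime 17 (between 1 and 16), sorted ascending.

3 5 6 7 10 11 12 14

Square k = 1,…,8 (k and 17−k give the same square):
1²=1, 2²=4, 3²=9, 4²=16, 5²≡8, 6²≡2, 7²≡15, 8²≡13 (mod 17).
The residues are {1, 2, 4, 8, 9, 13, 15, 16}; the non-residues are the remaining 8 nonzero classes.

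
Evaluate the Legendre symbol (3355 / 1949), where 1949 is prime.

-1

First reduce: 3355 ≡ 1406 (mod 1949).
Pull out 2: since 1949 ≡ 5 (mod 8), (2/1949) = -1.
Reciprocity: 703 ≡ 3 and 1949 ≡ 1 (mod 4), so (703/1949) = +(1949/703).
Reduce top mod 703: now compute (543/703).
Reciprocity: 543 ≡ 3 and 703 ≡ 3 (mod 4), so (543/703) = −(703/543).
Reduce top mod 543: now compute (160/543).
Pull out 2^5: since 543 ≡ 7 (mod 8), (2/543) = +1, so (2/543)^5 = +1.
Reciprocity: 5 ≡ 1 and 543 ≡ 3 (mod 4), so (5/543) = +(543/5).
Reduce top mod 5: now compute (3/5).
Reciprocity: 3 ≡ 3 and 5 ≡ 1 (mod 4), so (3/5) = +(5/3).
Reduce top mod 3: now compute (2/3).
Pull out 2: since 3 ≡ 3 (mod 8), (2/3) = -1.
Reached (1/3) = 1. Collecting the sign flips along the way, the symbol is -1.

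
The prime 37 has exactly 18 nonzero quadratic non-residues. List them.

Square k = 1,…,18 (k and 37−k give the same square):
1²=1, 2²=4, 3²=9, 4²=16, 5²=25, 6²=36, 7²≡12, 8²≡27, 9²≡7, 10²≡26, 11²≡10, 12²≡33, 13²≡21, 14²≡11, 15²≡3, 16²≡34, 17²≡30, 18²≡28 (mod 37).
The residues are {1, 3, 4, 7, 9, 10, 11, 12, 16, 21, 25, 26, 27, 28, 30, 33, 34, 36}; the non-residues are the remaining 18 nonzero classes.

2 5 6 8 13 14 15 17 18 19 20 22 23 24 29 31 32 35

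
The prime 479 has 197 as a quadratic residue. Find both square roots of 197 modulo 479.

26, 453

Since 479 ≡ 3 (mod 4), a square root of 197 is 197^((479+1)/4) = 197^120 mod 479.
Repeated squaring: 197^2≡10, 197^4≡100, 197^8≡420, 197^16≡128, 197^32≡98, 197^64≡24 (mod 479).
197^120 = 197^(64+32+16+8) ≡ 453 (mod 479).
Check: 453² = 205209 ≡ 197 (mod 479). The two roots are 26 and 453.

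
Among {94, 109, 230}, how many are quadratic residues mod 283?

(94/283) = +1 → QR.
(109/283) = -1 → non-residue.
(230/283) = +1 → QR.
Total quadratic residues among the 3: 2.

2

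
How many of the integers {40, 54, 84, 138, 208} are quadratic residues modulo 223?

(40/223) = -1 → non-residue.
(54/223) = -1 → non-residue.
(84/223) = -1 → non-residue.
(138/223) = +1 → QR.
(208/223) = -1 → non-residue.
Total quadratic residues among the 5: 1.

1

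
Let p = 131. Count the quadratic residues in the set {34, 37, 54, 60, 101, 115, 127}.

(34/131) = +1 → QR.
(37/131) = -1 → non-residue.
(54/131) = -1 → non-residue.
(60/131) = +1 → QR.
(101/131) = +1 → QR.
(115/131) = -1 → non-residue.
(127/131) = -1 → non-residue.
Total quadratic residues among the 7: 3.

3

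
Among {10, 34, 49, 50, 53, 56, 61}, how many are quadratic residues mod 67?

(10/67) = +1 → QR.
(34/67) = -1 → non-residue.
(49/67) = +1 → QR.
(50/67) = -1 → non-residue.
(53/67) = -1 → non-residue.
(56/67) = +1 → QR.
(61/67) = -1 → non-residue.
Total quadratic residues among the 7: 3.

3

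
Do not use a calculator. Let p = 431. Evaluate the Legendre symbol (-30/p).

Euler's criterion: (-30/431) ≡ 401^215 (mod 431).
401^2 ≡ 38 (mod 431)
401^4 ≡ 151 (mod 431)
401^8 ≡ 389 (mod 431)
401^16 ≡ 40 (mod 431)
401^32 ≡ 307 (mod 431)
401^64 ≡ 291 (mod 431)
401^128 ≡ 205 (mod 431)
401^215 = 401^(128+64+16+4+2+1) ≡ 430 (mod 431).
Result is 430 ≡ −1, so (-30/431) = −1.

-1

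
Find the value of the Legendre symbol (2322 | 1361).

1

First reduce: 2322 ≡ 961 (mod 1361).
Reciprocity: 961 ≡ 1 and 1361 ≡ 1 (mod 4), so (961/1361) = +(1361/961).
Reduce top mod 961: now compute (400/961).
Pull out 2^4: since 961 ≡ 1 (mod 8), (2/961) = +1, so (2/961)^4 = +1.
Reciprocity: 25 ≡ 1 and 961 ≡ 1 (mod 4), so (25/961) = +(961/25).
Reduce top mod 25: now compute (11/25).
Reciprocity: 11 ≡ 3 and 25 ≡ 1 (mod 4), so (11/25) = +(25/11).
Reduce top mod 11: now compute (3/11).
Reciprocity: 3 ≡ 3 and 11 ≡ 3 (mod 4), so (3/11) = −(11/3).
Reduce top mod 3: now compute (2/3).
Pull out 2: since 3 ≡ 3 (mod 8), (2/3) = -1.
Reached (1/3) = 1. Collecting the sign flips along the way, the symbol is +1.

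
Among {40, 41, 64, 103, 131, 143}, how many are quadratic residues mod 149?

(40/149) = -1 → non-residue.
(41/149) = -1 → non-residue.
(64/149) = +1 → QR.
(103/149) = +1 → QR.
(131/149) = -1 → non-residue.
(143/149) = +1 → QR.
Total quadratic residues among the 6: 3.

3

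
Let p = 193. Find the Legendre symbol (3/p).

1

Reciprocity: 3 ≡ 3 and 193 ≡ 1 (mod 4), so (3/193) = +(193/3).
Reduce top mod 3: now compute (1/3).
Reached (1/3) = 1. Collecting the sign flips along the way, the symbol is +1.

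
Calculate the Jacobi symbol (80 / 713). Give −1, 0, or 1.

-1

Pull out 2^4: since 713 ≡ 1 (mod 8), (2/713) = +1, so (2/713)^4 = +1.
Reciprocity: 5 ≡ 1 and 713 ≡ 1 (mod 4), so (5/713) = +(713/5).
Reduce top mod 5: now compute (3/5).
Reciprocity: 3 ≡ 3 and 5 ≡ 1 (mod 4), so (3/5) = +(5/3).
Reduce top mod 3: now compute (2/3).
Pull out 2: since 3 ≡ 3 (mod 8), (2/3) = -1.
Reached (1/3) = 1. Collecting the sign flips along the way, the symbol is -1.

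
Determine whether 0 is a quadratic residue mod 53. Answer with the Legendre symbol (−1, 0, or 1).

Top reduces to 0: gcd > 1, so the symbol is 0.

0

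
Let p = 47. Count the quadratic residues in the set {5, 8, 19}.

1

(5/47) = -1 → non-residue.
(8/47) = +1 → QR.
(19/47) = -1 → non-residue.
Total quadratic residues among the 3: 1.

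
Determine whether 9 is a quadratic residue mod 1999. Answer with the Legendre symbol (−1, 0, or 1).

Reciprocity: 9 ≡ 1 and 1999 ≡ 3 (mod 4), so (9/1999) = +(1999/9).
Reduce top mod 9: now compute (1/9).
Reached (1/9) = 1. Collecting the sign flips along the way, the symbol is +1.

1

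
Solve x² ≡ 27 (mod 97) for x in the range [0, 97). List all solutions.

30, 67

97 ≡ 1 (mod 4), so we find a root by search.
Trying successive values, 30² = 900 ≡ 27 (mod 97). The other root is 97 − 30 = 67.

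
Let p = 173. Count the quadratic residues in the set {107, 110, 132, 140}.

2

(107/173) = -1 → non-residue.
(110/173) = -1 → non-residue.
(132/173) = +1 → QR.
(140/173) = +1 → QR.
Total quadratic residues among the 4: 2.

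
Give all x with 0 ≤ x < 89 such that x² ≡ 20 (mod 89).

89 ≡ 1 (mod 4), so we find a root by search.
Trying successive values, 38² = 1444 ≡ 20 (mod 89). The other root is 89 − 38 = 51.

38, 51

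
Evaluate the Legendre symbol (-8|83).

First reduce: -8 ≡ 75 (mod 83).
Reciprocity: 75 ≡ 3 and 83 ≡ 3 (mod 4), so (75/83) = −(83/75).
Reduce top mod 75: now compute (8/75).
Pull out 2^3: since 75 ≡ 3 (mod 8), (2/75) = -1, so (2/75)^3 = -1.
Reached (1/75) = 1. Collecting the sign flips along the way, the symbol is +1.

1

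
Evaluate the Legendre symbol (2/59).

Pull out 2: since 59 ≡ 3 (mod 8), (2/59) = -1.
Reached (1/59) = 1. Collecting the sign flips along the way, the symbol is -1.

-1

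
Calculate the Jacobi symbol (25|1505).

Reciprocity: 25 ≡ 1 and 1505 ≡ 1 (mod 4), so (25/1505) = +(1505/25).
Reduce top mod 25: now compute (5/25).
Reciprocity: 5 ≡ 1 and 25 ≡ 1 (mod 4), so (5/25) = +(25/5).
Reduce top mod 5: now compute (0/5).
Top reduces to 0: gcd > 1, so the symbol is 0.

0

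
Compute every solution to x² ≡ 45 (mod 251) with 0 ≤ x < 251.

Since 251 ≡ 3 (mod 4), a square root of 45 is 45^((251+1)/4) = 45^63 mod 251.
Repeated squaring: 45^2≡17, 45^4≡38, 45^8≡189, 45^16≡79, 45^32≡217 (mod 251).
45^63 = 45^(32+16+8+4+2+1) ≡ 48 (mod 251).
Check: 48² = 2304 ≡ 45 (mod 251). The two roots are 48 and 203.

48, 203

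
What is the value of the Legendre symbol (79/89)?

1

Reciprocity: 79 ≡ 3 and 89 ≡ 1 (mod 4), so (79/89) = +(89/79).
Reduce top mod 79: now compute (10/79).
Pull out 2: since 79 ≡ 7 (mod 8), (2/79) = +1.
Reciprocity: 5 ≡ 1 and 79 ≡ 3 (mod 4), so (5/79) = +(79/5).
Reduce top mod 5: now compute (4/5).
Pull out 2^2: since 5 ≡ 5 (mod 8), (2/5) = -1, so (2/5)^2 = +1.
Reached (1/5) = 1. Collecting the sign flips along the way, the symbol is +1.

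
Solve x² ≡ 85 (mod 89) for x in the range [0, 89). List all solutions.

89 ≡ 1 (mod 4), so we find a root by search.
Trying successive values, 21² = 441 ≡ 85 (mod 89). The other root is 89 − 21 = 68.

21, 68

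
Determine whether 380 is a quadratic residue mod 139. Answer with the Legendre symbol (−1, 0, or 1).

First reduce: 380 ≡ 102 (mod 139).
Pull out 2: since 139 ≡ 3 (mod 8), (2/139) = -1.
Reciprocity: 51 ≡ 3 and 139 ≡ 3 (mod 4), so (51/139) = −(139/51).
Reduce top mod 51: now compute (37/51).
Reciprocity: 37 ≡ 1 and 51 ≡ 3 (mod 4), so (37/51) = +(51/37).
Reduce top mod 37: now compute (14/37).
Pull out 2: since 37 ≡ 5 (mod 8), (2/37) = -1.
Reciprocity: 7 ≡ 3 and 37 ≡ 1 (mod 4), so (7/37) = +(37/7).
Reduce top mod 7: now compute (2/7).
Pull out 2: since 7 ≡ 7 (mod 8), (2/7) = +1.
Reached (1/7) = 1. Collecting the sign flips along the way, the symbol is -1.

-1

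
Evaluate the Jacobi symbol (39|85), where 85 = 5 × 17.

Reciprocity: 39 ≡ 3 and 85 ≡ 1 (mod 4), so (39/85) = +(85/39).
Reduce top mod 39: now compute (7/39).
Reciprocity: 7 ≡ 3 and 39 ≡ 3 (mod 4), so (7/39) = −(39/7).
Reduce top mod 7: now compute (4/7).
Pull out 2^2: since 7 ≡ 7 (mod 8), (2/7) = +1, so (2/7)^2 = +1.
Reached (1/7) = 1. Collecting the sign flips along the way, the symbol is -1.

-1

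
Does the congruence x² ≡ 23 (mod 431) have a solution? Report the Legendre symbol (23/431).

Euler's criterion: (23/431) ≡ 23^215 (mod 431).
23^2 ≡ 98 (mod 431)
23^4 ≡ 122 (mod 431)
23^8 ≡ 230 (mod 431)
23^16 ≡ 318 (mod 431)
23^32 ≡ 270 (mod 431)
23^64 ≡ 61 (mod 431)
23^128 ≡ 273 (mod 431)
23^215 = 23^(128+64+16+4+2+1) ≡ 1 (mod 431).
Result is 1, so (23/431) = 1.

1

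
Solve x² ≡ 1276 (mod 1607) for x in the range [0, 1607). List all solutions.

349, 1258

Since 1607 ≡ 3 (mod 4), a square root of 1276 is 1276^((1607+1)/4) = 1276^402 mod 1607.
Repeated squaring: 1276^2≡285, 1276^4≡875, 1276^8≡693, 1276^16≡1363, 1276^32≡77, 1276^64≡1108, 1276^128≡1523, 1276^256≡628 (mod 1607).
1276^402 = 1276^(256+128+16+2) ≡ 1258 (mod 1607).
Check: 1258² = 1582564 ≡ 1276 (mod 1607). The two roots are 349 and 1258.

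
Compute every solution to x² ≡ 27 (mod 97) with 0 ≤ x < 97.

30, 67

97 ≡ 1 (mod 4), so we find a root by search.
Trying successive values, 30² = 900 ≡ 27 (mod 97). The other root is 97 − 30 = 67.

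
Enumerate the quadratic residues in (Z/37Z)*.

1,3,4,7,9,10,11,12,16,21,25,26,27,28,30,33,34,36

Square k = 1,…,18 (k and 37−k give the same square):
1²=1, 2²=4, 3²=9, 4²=16, 5²=25, 6²=36, 7²≡12, 8²≡27, 9²≡7, 10²≡26, 11²≡10, 12²≡33, 13²≡21, 14²≡11, 15²≡3, 16²≡34, 17²≡30, 18²≡28 (mod 37).
So the quadratic residues mod 37 are {1, 3, 4, 7, 9, 10, 11, 12, 16, 21, 25, 26, 27, 28, 30, 33, 34, 36}.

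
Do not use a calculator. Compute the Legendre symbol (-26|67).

-1

Euler's criterion: (-26/67) ≡ 41^33 (mod 67).
41^2 ≡ 6 (mod 67)
41^4 ≡ 36 (mod 67)
41^8 ≡ 23 (mod 67)
41^16 ≡ 60 (mod 67)
41^32 ≡ 49 (mod 67)
41^33 = 41^(32+1) ≡ 66 (mod 67).
Result is 66 ≡ −1, so (-26/67) = −1.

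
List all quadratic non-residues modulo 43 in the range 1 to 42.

2,3,5,7,8,12,18,19,20,22,26,27,28,29,30,32,33,34,37,39,42

Square k = 1,…,21 (k and 43−k give the same square):
1²=1, 2²=4, 3²=9, 4²=16, 5²=25, 6²=36, 7²≡6, 8²≡21, 9²≡38, 10²≡14, 11²≡35, 12²≡15, 13²≡40, 14²≡24, 15²≡10, 16²≡41, 17²≡31, 18²≡23, 19²≡17, 20²≡13, 21²≡11 (mod 43).
The residues are {1, 4, 6, 9, 10, 11, 13, 14, 15, 16, 17, 21, 23, 24, 25, 31, 35, 36, 38, 40, 41}; the non-residues are the remaining 21 nonzero classes.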